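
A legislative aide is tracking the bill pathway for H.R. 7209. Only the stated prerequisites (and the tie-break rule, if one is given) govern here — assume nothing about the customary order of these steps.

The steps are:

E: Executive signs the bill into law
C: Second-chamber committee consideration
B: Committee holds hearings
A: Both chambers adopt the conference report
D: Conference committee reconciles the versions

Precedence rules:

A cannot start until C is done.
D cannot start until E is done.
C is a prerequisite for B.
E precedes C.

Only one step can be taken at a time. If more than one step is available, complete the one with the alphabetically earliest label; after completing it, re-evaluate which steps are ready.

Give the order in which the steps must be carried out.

E → C → A → B → D

Only E has no prerequisites, so it is first.
Ready: C and D. C has the earlier label → C.
A and B now also ready, so the ready set is {A, B, D}; A has the earlier label → A.
Ready: B and D. B has the earlier label → B.
D needed E, now all done → D.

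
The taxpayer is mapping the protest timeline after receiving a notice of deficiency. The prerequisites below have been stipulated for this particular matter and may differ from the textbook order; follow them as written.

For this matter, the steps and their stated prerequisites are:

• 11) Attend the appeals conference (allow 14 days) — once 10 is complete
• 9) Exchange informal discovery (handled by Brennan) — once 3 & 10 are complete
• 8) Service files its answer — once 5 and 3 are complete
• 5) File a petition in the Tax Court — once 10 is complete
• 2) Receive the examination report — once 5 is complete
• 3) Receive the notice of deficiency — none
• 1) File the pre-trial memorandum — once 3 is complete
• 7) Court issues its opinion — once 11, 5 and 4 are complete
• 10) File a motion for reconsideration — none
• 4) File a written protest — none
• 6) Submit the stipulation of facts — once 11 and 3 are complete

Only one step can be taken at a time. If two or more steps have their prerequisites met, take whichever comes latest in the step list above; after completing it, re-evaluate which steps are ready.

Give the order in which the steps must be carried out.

4, 10 and 3 have no prerequisites; 4 is listed later, so 4 is first.
Ready: 10 and 3. 10 is listed later → 10.
Now 3, 5 and 11 have their prerequisites met. 3 is listed later, so 3 next.
Now 1, 5, 9 and 11 have their prerequisites met. 1 is listed later, so 1 next.
5, 9 and 11 are all available; 5 is listed later → 5.
2 and 8 now also ready, so the ready set is {2, 8, 9, 11}; 2 is listed later → 2.
Ready: 8, 9 and 11. 8 is listed later → 8.
Ready: 9 and 11. 9 is listed later → 9.
11 needed 10, now all done → 11.
Now 6 and 7 have their prerequisites met. 6 is listed later, so 6 next.
Next only 7 has its prerequisites met → 7.

4 10 3 1 5 2 8 9 11 6 7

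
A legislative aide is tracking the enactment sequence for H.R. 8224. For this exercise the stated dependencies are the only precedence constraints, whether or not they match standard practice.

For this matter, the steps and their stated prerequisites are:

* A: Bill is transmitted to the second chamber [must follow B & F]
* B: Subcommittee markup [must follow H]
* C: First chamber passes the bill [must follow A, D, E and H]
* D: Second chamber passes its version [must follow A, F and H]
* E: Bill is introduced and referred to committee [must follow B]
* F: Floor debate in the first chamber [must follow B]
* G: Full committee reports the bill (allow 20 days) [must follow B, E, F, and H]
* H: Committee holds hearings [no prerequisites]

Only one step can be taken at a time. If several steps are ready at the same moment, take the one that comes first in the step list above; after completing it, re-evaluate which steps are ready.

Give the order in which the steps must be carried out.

H B E F A D C G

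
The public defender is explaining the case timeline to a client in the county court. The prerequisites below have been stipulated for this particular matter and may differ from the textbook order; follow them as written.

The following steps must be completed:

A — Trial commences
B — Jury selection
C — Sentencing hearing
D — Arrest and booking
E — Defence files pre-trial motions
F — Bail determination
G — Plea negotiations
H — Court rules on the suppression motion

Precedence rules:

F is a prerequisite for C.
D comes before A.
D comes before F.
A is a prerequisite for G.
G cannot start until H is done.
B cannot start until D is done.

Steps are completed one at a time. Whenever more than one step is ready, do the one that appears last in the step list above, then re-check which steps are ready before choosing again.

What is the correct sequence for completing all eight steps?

H, E, D, F, C, B, A, G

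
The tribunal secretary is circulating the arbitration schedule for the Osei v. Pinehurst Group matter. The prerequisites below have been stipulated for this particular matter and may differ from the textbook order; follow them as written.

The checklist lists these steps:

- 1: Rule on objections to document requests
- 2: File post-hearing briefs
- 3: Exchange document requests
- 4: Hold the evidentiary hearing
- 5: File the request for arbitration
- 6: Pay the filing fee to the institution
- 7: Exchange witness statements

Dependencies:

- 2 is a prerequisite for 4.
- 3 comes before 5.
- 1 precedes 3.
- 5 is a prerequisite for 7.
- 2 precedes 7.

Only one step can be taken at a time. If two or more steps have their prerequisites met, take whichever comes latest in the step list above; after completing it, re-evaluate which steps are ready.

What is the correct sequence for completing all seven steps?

6 → 2 → 4 → 1 → 3 → 5 → 7

6, 2 and 1 have no prerequisites; 6 is listed later, so 6 is first.
2 and 1 are both available; 2 is listed later → 2.
4 and 1 are both available; 4 is listed later → 4.
That leaves 1 as the only ready step → 1.
That leaves 3 as the only ready step → 3.
5 is the only step now ready → 5.
Next only 7 has its prerequisites met → 7.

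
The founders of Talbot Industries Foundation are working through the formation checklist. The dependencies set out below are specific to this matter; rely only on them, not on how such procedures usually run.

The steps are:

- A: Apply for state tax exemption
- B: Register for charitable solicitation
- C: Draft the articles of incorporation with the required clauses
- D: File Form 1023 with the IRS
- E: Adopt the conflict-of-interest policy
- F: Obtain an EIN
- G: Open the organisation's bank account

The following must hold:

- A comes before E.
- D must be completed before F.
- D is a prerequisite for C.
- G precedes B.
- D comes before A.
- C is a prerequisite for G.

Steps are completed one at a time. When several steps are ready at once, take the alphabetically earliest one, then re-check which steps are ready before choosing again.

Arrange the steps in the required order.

Only D has no prerequisites, so it is first.
A, C and F are all available; A has the earlier label → A.
C, E and F are all available; C has the earlier label → C.
Ready: E, F and G. E has the earlier label → E.
Now F and G have their prerequisites met. F has the earlier label, so F next.
Next only G has its prerequisites met → G.
That leaves B as the only ready step → B.

D A C E F G B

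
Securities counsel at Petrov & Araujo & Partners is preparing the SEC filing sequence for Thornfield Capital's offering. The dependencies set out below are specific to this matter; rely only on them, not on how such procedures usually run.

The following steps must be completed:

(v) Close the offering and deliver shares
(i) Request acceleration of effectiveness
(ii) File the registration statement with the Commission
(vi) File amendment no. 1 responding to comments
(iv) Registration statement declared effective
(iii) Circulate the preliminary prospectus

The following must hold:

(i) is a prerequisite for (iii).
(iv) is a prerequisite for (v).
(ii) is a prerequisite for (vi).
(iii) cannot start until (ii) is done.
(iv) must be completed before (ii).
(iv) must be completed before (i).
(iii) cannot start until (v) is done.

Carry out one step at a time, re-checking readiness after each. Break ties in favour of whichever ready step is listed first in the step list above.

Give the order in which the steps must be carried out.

(iv) → (v) → (i) → (ii) → (vi) → (iii)

Only (iv) has no prerequisites, so it is first.
Now (v), (i) and (ii) have their prerequisites met. (v) is listed earlier, so (v) next.
Ready: (i) and (ii). (i) is listed earlier → (i).
(ii) needed (iv), now all done → (ii).
Ready: (vi) and (iii). (vi) is listed earlier → (vi).
Next only (iii) has its prerequisites met → (iii).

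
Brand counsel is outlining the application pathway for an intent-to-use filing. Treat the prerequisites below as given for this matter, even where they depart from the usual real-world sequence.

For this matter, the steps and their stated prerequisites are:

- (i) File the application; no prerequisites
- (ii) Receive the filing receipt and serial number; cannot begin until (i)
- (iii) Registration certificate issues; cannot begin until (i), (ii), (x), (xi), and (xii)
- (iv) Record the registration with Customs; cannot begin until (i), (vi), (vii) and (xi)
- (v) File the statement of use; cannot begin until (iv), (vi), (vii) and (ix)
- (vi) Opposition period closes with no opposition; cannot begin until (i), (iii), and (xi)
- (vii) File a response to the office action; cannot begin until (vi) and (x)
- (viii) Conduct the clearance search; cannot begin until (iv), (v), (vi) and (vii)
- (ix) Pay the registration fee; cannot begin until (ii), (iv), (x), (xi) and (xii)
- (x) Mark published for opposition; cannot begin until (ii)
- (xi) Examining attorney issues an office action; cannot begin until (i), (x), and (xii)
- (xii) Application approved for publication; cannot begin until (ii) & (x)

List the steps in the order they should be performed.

(i), (ii), (x), (xii), (xi), (iii), (vi), (vii), (iv), (ix), (v), (viii)

(i) has no prerequisites → (i) first.
(ii) needed (i), now all done → (ii).
(x) needed (ii), now all done → (x).
Next only (xii) has its prerequisites met → (xii).
(xi) is the only step now ready → (xi).
(iii) is the only step now ready → (iii).
That leaves (vi) as the only ready step → (vi).
(vii) is the only step now ready → (vii).
That leaves (iv) as the only ready step → (iv).
(ix) is the only step now ready → (ix).
Next only (v) has its prerequisites met → (v).
(viii) is the only step now ready → (viii).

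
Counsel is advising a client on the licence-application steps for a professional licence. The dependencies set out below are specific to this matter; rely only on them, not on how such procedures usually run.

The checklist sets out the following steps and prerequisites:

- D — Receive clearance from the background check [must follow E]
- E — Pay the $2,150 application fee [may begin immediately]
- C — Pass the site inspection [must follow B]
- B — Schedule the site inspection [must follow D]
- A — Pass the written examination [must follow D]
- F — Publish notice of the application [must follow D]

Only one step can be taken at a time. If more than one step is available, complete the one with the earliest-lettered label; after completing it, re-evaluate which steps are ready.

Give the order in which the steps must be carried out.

E, D, A, B, C, F

E has no prerequisites → E first.
That leaves D as the only ready step → D.
Ready: A, B and F. A has the earlier label → A.
Now B and F have their prerequisites met. B has the earlier label, so B next.
C now also ready, so the ready set is {C, F}; C has the earlier label → C.
That leaves F as the only ready step → F.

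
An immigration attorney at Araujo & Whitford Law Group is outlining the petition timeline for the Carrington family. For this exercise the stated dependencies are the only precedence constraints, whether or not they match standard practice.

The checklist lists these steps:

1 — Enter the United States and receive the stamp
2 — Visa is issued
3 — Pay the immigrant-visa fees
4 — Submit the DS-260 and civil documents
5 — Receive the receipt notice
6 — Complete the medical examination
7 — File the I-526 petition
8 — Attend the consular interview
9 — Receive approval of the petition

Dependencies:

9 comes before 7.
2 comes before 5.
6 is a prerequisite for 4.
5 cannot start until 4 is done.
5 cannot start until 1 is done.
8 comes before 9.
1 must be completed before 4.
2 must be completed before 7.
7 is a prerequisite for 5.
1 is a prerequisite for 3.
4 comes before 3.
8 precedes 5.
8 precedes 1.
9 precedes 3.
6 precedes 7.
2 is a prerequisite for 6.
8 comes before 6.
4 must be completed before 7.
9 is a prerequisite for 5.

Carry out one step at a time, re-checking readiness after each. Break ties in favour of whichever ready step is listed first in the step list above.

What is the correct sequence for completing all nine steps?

2 and 8 have no prerequisites; 2 is listed earlier, so 2 is first.
8 is the only step now ready → 8.
Ready: 1, 6 and 9. 1 is listed earlier → 1.
Now 6 and 9 have their prerequisites met. 6 is listed earlier, so 6 next.
4 now also ready, so the ready set is {4, 9}; 4 is listed earlier → 4.
9 needed 8, now all done → 9.
Now 3 and 7 have their prerequisites met. 3 is listed earlier, so 3 next.
7 needed 2, 4, 6 and 9, now all done → 7.
That leaves 5 as the only ready step → 5.

2 → 8 → 1 → 6 → 4 → 9 → 3 → 7 → 5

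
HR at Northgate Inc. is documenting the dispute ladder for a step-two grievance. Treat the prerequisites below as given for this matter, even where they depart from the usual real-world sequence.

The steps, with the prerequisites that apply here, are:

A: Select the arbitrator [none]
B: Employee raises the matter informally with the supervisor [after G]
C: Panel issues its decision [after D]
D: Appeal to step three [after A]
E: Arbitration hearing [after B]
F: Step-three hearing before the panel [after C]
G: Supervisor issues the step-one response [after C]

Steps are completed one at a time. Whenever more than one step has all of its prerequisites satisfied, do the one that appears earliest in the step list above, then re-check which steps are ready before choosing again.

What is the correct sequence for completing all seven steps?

Only A has no prerequisites, so it is first.
That leaves D as the only ready step → D.
That leaves C as the only ready step → C.
Now F and G have their prerequisites met. F is listed earlier, so F next.
G needed C, now all done → G.
That leaves B as the only ready step → B.
E is the only step now ready → E.

A, D, C, F, G, B, E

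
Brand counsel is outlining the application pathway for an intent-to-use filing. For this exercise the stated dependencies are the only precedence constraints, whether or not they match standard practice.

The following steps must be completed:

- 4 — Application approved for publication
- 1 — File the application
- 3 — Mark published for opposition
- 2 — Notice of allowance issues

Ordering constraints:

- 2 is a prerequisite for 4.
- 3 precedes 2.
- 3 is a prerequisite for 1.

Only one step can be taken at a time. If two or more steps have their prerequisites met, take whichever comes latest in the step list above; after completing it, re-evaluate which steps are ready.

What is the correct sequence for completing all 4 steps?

Only 3 has no prerequisites, so it is first.
Ready: 2 and 1. 2 is listed later → 2.
Ready: 1 and 4. 1 is listed later → 1.
Next only 4 has its prerequisites met → 4.

3 2 1 4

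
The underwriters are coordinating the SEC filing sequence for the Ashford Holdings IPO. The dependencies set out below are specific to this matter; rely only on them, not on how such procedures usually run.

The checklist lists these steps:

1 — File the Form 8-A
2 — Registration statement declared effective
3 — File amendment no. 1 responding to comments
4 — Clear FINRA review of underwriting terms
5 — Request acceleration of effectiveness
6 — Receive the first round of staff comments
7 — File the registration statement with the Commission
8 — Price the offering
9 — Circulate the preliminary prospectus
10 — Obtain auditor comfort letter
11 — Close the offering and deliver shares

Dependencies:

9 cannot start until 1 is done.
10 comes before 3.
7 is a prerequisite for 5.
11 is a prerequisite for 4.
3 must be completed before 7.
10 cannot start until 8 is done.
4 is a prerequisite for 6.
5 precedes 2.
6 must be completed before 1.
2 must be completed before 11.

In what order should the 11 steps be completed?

8, 10, 3, 7, 5, 2, 11, 4, 6, 1, 9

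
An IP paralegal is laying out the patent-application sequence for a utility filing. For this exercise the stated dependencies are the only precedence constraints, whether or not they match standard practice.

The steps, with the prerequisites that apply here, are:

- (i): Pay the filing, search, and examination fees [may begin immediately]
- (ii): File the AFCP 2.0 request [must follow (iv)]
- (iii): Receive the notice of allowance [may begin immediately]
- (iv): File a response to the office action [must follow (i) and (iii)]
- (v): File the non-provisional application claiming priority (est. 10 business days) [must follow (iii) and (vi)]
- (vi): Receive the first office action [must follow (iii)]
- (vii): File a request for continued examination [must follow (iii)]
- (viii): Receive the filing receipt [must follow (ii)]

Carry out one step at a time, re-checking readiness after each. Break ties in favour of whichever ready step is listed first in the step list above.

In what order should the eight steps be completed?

(i), (iii), (iv), (ii), (vi), (v), (vii), (viii)

Nothing is required for (i) and (iii). (i) is listed earlier → (i) first.
Next only (iii) has its prerequisites met → (iii).
Ready: (iv), (vi) and (vii). (iv) is listed earlier → (iv).
Ready: (ii), (vi) and (vii). (ii) is listed earlier → (ii).
Now (vi), (vii) and (viii) have their prerequisites met. (vi) is listed earlier, so (vi) next.
(v) now also ready, so the ready set is {(v), (vii), (viii)}; (v) is listed earlier → (v).
Ready: (vii) and (viii). (vii) is listed earlier → (vii).
That leaves (viii) as the only ready step → (viii).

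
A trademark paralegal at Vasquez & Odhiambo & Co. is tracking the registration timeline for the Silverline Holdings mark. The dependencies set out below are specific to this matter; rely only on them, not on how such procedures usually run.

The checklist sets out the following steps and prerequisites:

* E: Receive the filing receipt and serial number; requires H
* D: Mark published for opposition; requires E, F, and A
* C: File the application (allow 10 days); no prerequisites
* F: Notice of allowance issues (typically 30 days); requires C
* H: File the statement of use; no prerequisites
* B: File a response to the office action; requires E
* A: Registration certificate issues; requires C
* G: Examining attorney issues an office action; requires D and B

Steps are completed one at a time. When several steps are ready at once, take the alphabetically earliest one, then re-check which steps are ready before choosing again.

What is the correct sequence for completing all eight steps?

C, A, F, H, E, B, D, G

C and H have no prerequisites; C has the earlier label, so C is first.
Ready: A, F and H. A has the earlier label → A.
F and H are both available; F has the earlier label → F.
That leaves H as the only ready step → H.
E needed H, now all done → E.
Now B and D have their prerequisites met. B has the earlier label, so B next.
D needed A, E and F, now all done → D.
G needed B and D, now all done → G.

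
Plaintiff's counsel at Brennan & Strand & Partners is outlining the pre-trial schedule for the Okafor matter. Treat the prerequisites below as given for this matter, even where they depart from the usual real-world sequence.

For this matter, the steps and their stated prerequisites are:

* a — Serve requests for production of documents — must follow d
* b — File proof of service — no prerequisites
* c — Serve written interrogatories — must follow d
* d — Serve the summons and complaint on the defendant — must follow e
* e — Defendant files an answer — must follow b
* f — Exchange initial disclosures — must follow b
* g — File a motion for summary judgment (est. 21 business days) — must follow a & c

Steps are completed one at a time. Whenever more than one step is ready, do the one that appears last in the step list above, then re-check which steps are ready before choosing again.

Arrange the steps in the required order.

b → f → e → d → c → a → g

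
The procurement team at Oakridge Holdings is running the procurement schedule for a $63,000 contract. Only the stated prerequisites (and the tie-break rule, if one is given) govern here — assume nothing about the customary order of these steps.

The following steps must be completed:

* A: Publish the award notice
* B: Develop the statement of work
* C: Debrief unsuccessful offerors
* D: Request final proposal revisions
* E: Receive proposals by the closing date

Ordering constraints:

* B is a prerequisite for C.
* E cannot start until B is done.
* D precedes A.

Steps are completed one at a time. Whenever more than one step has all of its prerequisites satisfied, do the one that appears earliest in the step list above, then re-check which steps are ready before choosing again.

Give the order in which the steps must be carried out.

Nothing is required for B and D. B is listed earlier → B first.
Now C, D and E have their prerequisites met. C is listed earlier, so C next.
D and E are both available; D is listed earlier → D.
A now also ready, so the ready set is {A, E}; A is listed earlier → A.
That leaves E as the only ready step → E.

B C D A E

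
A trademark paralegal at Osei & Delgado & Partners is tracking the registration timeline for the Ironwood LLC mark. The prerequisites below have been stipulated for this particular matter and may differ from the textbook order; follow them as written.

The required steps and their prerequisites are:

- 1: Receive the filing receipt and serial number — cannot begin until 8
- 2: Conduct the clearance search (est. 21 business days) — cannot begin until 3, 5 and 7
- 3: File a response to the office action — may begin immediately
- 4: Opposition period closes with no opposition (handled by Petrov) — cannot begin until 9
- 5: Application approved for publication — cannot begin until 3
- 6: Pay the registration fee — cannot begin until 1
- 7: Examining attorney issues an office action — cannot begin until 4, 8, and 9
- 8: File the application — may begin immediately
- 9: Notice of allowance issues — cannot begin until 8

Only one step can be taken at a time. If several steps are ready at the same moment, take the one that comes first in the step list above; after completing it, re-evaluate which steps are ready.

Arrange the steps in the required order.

3 and 8 have no prerequisites; 3 is listed earlier, so 3 is first.
5 and 8 are both available; 5 is listed earlier → 5.
Next only 8 has its prerequisites met → 8.
Now 1 and 9 have their prerequisites met. 1 is listed earlier, so 1 next.
6 now also ready, so the ready set is {6, 9}; 6 is listed earlier → 6.
That leaves 9 as the only ready step → 9.
Next only 4 has its prerequisites met → 4.
Next only 7 has its prerequisites met → 7.
2 needed 3, 5 and 7, now all done → 2.

3 5 8 1 6 9 4 7 2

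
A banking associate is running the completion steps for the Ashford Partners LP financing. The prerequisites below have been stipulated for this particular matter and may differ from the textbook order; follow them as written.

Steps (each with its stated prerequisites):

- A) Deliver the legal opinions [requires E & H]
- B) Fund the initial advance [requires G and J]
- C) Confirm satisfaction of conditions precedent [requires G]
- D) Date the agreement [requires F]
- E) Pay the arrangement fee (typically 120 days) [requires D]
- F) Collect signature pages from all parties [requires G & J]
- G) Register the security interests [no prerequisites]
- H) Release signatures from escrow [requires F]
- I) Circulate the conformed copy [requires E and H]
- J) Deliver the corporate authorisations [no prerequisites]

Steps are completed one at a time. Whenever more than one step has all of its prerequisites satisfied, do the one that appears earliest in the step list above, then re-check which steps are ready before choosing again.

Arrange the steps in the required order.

G, C, J, B, F, D, E, H, A, I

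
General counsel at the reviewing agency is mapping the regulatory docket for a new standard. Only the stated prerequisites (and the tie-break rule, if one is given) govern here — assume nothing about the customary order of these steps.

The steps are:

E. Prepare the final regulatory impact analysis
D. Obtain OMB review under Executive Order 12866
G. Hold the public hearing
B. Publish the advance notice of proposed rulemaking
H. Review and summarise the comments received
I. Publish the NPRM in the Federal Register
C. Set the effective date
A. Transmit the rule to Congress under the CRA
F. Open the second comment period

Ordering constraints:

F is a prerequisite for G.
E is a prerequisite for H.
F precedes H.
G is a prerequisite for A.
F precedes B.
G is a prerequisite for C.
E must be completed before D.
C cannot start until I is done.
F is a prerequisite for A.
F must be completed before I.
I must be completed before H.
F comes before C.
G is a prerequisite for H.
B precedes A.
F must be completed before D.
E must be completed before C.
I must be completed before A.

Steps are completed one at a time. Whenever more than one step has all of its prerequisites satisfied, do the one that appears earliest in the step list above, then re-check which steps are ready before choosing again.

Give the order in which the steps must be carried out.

E → F → D → G → B → I → H → C → A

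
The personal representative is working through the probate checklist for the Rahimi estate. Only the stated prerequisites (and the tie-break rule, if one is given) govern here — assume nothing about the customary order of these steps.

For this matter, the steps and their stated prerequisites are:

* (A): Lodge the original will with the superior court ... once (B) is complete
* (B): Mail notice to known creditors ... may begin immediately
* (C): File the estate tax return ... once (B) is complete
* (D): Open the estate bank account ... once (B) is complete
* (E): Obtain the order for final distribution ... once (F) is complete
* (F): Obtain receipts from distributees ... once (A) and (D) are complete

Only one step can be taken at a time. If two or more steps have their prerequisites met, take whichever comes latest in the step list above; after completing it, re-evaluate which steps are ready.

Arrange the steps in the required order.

(B), (D), (C), (A), (F), (E)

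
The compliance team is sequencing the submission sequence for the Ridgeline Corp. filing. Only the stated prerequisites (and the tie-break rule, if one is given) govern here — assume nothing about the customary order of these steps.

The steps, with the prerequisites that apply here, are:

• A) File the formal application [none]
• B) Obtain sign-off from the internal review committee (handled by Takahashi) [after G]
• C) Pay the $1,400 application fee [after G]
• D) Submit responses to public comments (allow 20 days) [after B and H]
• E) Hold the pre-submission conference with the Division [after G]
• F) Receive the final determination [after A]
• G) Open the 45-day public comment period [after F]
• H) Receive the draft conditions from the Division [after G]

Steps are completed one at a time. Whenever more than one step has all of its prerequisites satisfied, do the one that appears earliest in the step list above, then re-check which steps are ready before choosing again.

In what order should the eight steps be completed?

A is the only step with nothing outstanding, so it goes first.
F is the only step now ready → F.
G is the only step now ready → G.
Ready: B, C, E and H. B is listed earlier → B.
Ready: C, E and H. C is listed earlier → C.
Ready: E and H. E is listed earlier → E.
H is the only step now ready → H.
Next only D has its prerequisites met → D.

A → F → G → B → C → E → H → D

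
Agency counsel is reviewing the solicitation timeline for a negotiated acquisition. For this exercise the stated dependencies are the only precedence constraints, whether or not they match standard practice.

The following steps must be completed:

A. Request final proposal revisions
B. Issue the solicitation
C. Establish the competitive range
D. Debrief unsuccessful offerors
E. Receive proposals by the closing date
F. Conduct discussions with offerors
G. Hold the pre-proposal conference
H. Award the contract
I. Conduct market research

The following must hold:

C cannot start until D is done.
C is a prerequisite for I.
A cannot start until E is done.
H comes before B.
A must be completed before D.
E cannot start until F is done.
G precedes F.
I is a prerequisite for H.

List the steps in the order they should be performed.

G has no prerequisites → G first.
F needed G, now all done → F.
Next only E has its prerequisites met → E.
A needed E, now all done → A.
D is the only step now ready → D.
C is the only step now ready → C.
I is the only step now ready → I.
H needed I, now all done → H.
B needed H, now all done → B.

G → F → E → A → D → C → I → H → B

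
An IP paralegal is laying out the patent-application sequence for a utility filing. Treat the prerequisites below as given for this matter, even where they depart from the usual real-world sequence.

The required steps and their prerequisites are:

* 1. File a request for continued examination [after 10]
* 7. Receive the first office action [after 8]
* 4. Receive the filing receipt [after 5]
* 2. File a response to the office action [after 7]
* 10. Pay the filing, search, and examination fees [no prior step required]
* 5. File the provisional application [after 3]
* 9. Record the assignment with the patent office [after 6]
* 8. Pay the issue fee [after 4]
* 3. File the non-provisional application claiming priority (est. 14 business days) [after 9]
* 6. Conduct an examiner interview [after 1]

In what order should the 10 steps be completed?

10 has no prerequisites → 10 first.
1 is the only step now ready → 1.
That leaves 6 as the only ready step → 6.
That leaves 9 as the only ready step → 9.
3 needed 9, now all done → 3.
That leaves 5 as the only ready step → 5.
Next only 4 has its prerequisites met → 4.
Next only 8 has its prerequisites met → 8.
Next only 7 has its prerequisites met → 7.
2 needed 7, now all done → 2.

10, 1, 6, 9, 3, 5, 4, 8, 7, 2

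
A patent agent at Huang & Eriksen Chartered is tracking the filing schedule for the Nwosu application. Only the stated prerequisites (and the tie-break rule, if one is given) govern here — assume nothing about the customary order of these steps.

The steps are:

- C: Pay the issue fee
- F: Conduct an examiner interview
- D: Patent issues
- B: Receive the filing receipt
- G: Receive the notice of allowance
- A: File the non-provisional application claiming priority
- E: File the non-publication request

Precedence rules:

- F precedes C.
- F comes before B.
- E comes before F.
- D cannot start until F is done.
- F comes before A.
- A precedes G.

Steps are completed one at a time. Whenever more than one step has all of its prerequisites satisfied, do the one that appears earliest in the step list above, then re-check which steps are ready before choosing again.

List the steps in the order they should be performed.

E is the only step with nothing outstanding, so it goes first.
F needed E, now all done → F.
Ready: C, D, B and A. C is listed earlier → C.
Now D, B and A have their prerequisites met. D is listed earlier, so D next.
Ready: B and A. B is listed earlier → B.
That leaves A as the only ready step → A.
G needed A, now all done → G.

E, F, C, D, B, A, G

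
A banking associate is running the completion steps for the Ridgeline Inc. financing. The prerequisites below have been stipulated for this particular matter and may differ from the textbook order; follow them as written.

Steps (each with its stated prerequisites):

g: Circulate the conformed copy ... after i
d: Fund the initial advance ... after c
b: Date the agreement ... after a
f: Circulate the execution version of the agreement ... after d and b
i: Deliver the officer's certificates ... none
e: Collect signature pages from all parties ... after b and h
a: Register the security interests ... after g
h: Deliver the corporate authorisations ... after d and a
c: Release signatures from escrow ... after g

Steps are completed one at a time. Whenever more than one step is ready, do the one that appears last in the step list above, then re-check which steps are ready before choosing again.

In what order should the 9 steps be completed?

i is the only step with nothing outstanding, so it goes first.
Next only g has its prerequisites met → g.
Ready: c and a. c is listed later → c.
d now also ready, so the ready set is {a, d}; a is listed later → a.
b and d are both available; b is listed later → b.
d needed c, now all done → d.
h and f are both available; h is listed later → h.
Now e and f have their prerequisites met. e is listed later, so e next.
f is the only step now ready → f.

i → g → c → a → b → d → h → e → f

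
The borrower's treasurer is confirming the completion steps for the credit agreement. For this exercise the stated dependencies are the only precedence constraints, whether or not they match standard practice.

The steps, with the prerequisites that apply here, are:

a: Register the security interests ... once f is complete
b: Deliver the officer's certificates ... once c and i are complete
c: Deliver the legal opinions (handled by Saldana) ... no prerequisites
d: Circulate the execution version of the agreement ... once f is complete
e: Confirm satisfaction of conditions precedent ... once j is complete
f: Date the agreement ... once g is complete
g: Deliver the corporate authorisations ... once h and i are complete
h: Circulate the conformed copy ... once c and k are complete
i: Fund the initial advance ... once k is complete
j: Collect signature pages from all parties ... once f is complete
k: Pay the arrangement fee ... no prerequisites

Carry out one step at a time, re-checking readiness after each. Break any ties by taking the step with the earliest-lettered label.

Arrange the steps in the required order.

c → k → h → i → b → g → f → a → d → j → e

Nothing is required for c and k. c has the earlier label → c first.
That leaves k as the only ready step → k.
Now h and i have their prerequisites met. h has the earlier label, so h next.
That leaves i as the only ready step → i.
b and g are both available; b has the earlier label → b.
g needed h and i, now all done → g.
f is the only step now ready → f.
a, d and j are all available; a has the earlier label → a.
Now d and j have their prerequisites met. d has the earlier label, so d next.
j is the only step now ready → j.
Next only e has its prerequisites met → e.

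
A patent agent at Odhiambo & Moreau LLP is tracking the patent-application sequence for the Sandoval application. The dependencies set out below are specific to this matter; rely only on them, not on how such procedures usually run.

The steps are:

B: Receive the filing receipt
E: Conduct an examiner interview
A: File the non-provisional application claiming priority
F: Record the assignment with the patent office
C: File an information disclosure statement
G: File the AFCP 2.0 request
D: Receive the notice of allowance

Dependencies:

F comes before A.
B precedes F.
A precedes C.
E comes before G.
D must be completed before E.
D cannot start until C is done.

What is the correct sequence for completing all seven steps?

B → F → A → C → D → E → G

Only B has no prerequisites, so it is first.
F is the only step now ready → F.
A needed F, now all done → A.
C needed A, now all done → C.
D needed C, now all done → D.
That leaves E as the only ready step → E.
G needed E, now all done → G.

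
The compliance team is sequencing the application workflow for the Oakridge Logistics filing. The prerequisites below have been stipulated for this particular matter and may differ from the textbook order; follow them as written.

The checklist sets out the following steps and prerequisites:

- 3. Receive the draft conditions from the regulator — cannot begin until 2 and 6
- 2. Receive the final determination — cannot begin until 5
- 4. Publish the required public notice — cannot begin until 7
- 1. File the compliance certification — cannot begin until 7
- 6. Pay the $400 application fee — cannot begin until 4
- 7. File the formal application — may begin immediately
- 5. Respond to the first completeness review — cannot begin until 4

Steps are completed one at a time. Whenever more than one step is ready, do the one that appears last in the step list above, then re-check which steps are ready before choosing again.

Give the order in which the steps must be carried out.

7, 1, 4, 5, 6, 2, 3

7 is the only step with nothing outstanding, so it goes first.
Now 1 and 4 have their prerequisites met. 1 is listed later, so 1 next.
4 needed 7, now all done → 4.
5 and 6 are both available; 5 is listed later → 5.
Ready: 6 and 2. 6 is listed later → 6.
That leaves 2 as the only ready step → 2.
That leaves 3 as the only ready step → 3.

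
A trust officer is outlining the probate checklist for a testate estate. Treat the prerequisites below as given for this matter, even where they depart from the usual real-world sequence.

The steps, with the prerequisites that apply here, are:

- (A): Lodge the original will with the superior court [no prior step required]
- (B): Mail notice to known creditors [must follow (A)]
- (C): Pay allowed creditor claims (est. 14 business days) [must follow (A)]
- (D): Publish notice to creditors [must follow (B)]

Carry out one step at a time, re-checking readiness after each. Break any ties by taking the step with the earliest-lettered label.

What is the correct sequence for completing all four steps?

Only (A) has no prerequisites, so it is first.
Ready: (B) and (C). (B) has the earlier label → (B).
(D) now also ready, so the ready set is {(C), (D)}; (C) has the earlier label → (C).
(D) needed (B), now all done → (D).

(A) → (B) → (C) → (D)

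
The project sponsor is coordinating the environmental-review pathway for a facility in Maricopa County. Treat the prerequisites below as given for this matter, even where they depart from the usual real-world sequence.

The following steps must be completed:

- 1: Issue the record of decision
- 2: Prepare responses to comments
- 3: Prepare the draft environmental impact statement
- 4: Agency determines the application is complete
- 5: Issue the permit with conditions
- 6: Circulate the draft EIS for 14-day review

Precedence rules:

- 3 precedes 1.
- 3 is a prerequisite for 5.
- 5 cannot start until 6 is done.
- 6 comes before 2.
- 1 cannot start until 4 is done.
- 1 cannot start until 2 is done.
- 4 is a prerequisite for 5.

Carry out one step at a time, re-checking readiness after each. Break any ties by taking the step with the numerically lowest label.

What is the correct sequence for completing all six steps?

3, 4, 6, 2, 1, 5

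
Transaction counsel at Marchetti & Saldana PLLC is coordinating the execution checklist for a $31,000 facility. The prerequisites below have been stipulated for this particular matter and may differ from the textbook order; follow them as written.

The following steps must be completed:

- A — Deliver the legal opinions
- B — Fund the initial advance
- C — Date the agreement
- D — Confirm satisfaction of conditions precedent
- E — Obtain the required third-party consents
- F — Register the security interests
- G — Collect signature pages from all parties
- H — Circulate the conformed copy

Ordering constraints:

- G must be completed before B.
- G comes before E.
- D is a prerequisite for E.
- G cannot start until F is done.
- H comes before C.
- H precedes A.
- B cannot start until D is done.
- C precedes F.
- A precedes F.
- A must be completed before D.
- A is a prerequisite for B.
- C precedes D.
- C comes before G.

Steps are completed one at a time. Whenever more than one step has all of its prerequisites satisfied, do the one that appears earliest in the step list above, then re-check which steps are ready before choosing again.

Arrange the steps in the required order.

H, A, C, D, F, G, B, E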